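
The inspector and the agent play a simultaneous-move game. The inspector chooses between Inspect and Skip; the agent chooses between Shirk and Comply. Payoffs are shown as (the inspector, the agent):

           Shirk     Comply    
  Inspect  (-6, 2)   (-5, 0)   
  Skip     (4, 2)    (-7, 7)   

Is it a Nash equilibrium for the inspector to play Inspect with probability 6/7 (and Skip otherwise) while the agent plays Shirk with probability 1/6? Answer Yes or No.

No

Given the inspector's mix p = 6/7, the agent's payoff from Shirk is 2 but from Comply is 1. The agent strictly prefers Shirk, so the agent would not mix.
So the proposed profile is not a Nash equilibrium.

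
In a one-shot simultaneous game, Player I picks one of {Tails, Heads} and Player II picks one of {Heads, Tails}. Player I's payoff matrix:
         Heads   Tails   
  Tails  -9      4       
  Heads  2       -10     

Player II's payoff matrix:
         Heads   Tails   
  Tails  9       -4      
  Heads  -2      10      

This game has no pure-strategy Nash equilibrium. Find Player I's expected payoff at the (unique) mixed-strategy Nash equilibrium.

-82/25

Player II's mix must leave Player I indifferent between Tails and Heads.
  Player I's expected payoff from Tails: q·(-9) + (1−q)·4 = -13q + 4
  Player I's expected payoff from Heads: q·2 + (1−q)·(-10) = 12q - 10
  -13q + 4 = 12q - 10  ⇒  -25q = -14  ⇒  q = 14/25.
At equilibrium Player I is indifferent across rows, so Player I's payoff equals the payoff from Tails: (14/25)·(-9) + (11/25)·4 = -82/25.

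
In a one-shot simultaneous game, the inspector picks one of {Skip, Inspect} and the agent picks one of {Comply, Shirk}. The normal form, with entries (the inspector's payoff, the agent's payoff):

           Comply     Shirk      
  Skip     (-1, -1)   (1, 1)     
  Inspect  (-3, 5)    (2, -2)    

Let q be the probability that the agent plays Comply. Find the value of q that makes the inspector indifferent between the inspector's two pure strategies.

The inspector's indifference between Skip and Inspect determines the agent's mixing probability q:
  the inspector's payoff from Skip: q·(-1) + (1−q)·1 = -2q + 1
  the inspector's payoff from Inspect: q·(-3) + (1−q)·2 = -5q + 2
  -2q + 1 = -5q + 2  ⇒  3q = 1  ⇒  q = 1/3.

q = 1/3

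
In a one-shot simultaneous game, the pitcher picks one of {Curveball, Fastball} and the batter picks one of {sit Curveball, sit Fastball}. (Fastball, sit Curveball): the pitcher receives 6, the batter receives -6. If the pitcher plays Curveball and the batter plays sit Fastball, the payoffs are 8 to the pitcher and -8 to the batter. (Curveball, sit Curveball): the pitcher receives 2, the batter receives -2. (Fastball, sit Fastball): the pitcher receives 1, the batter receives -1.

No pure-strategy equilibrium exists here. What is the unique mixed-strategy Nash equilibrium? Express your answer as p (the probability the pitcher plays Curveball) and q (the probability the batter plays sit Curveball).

The pitcher's mix must leave the batter indifferent between sit Curveball and sit Fastball.
  the batter's payoff to sit Curveball: p·(-2) + (1−p)·(-6) = 4p - 6
  the batter's payoff to sit Fastball: p·(-8) + (1−p)·(-1) = -7p - 1
  4p - 6 = -7p - 1  ⇒  11p = 5  ⇒  p = 5/11.
The batter's mix must leave the pitcher indifferent between Curveball and Fastball.
  the pitcher's payoff from Curveball: q·2 + (1−q)·8 = -6q + 8
  the pitcher's payoff from Fastball: q·6 + (1−q)·1 = 5q + 1
  -6q + 8 = 5q + 1  ⇒  -11q = -7  ⇒  q = 7/11.

p = 5/11, q = 7/11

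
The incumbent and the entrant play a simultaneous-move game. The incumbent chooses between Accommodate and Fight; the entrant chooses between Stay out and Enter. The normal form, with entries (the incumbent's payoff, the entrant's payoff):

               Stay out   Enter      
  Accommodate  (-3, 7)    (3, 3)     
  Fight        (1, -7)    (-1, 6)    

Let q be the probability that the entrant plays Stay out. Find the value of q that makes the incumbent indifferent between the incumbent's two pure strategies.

For the incumbent to be willing to mix, the incumbent must be indifferent between Accommodate and Fight, which pins down the entrant's mix.
  the incumbent's expected payoff from Accommodate: q·(-3) + (1−q)·3 = -6q + 3
  the incumbent's expected payoff from Fight: q·1 + (1−q)·(-1) = 2q - 1
  -6q + 3 = 2q - 1  ⇒  -8q = -4  ⇒  q = 1/2.

q = 1/2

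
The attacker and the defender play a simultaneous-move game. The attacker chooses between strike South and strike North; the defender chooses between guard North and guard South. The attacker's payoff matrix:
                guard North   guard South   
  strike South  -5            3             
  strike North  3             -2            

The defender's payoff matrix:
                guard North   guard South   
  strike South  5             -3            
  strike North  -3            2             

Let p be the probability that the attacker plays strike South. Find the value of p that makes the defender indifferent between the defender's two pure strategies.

p = 5/13

For the defender to be willing to mix, the defender must be indifferent between guard North and guard South, which pins down the attacker's mix.
  the defender's payoff from guard North: p·5 + (1−p)·(-3) = 8p - 3
  the defender's payoff from guard South: p·(-3) + (1−p)·2 = -5p + 2
  8p - 3 = -5p + 2  ⇒  13p = 5  ⇒  p = 5/13.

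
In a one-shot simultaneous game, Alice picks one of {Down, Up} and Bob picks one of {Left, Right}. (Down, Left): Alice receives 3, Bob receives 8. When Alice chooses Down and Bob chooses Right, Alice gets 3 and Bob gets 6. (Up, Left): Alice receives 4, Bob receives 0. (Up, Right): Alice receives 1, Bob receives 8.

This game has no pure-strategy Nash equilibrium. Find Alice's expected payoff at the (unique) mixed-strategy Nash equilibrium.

Alice's indifference between Down and Up determines Bob's mixing probability q:
  Alice's payoff from Down: q·3 + (1−q)·3 = 3
  Alice's payoff from Up: q·4 + (1−q)·1 = 3q + 1
  3 = 3q + 1  ⇒  -3q = -2  ⇒  q = 2/3.
At equilibrium Alice is indifferent across rows, so Alice's payoff equals the payoff from Down: (2/3)·3 + (1/3)·3 = 3.

3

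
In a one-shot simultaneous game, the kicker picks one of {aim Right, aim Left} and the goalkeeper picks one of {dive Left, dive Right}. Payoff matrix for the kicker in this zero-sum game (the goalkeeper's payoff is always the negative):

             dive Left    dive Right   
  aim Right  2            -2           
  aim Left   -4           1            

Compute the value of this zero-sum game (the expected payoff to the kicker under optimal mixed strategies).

v = -2/3

The goalkeeper's mix must leave the kicker indifferent between aim Right and aim Left.
  the kicker's payoff from aim Right: q·2 + (1−q)·(-2) = 4q - 2
  the kicker's payoff from aim Left: q·(-4) + (1−q)·1 = -5q + 1
  4q - 2 = -5q + 1  ⇒  9q = 3  ⇒  q = 1/3.
The value is the kicker's expected payoff against this mix (using aim Right): (1/3)·2 + (2/3)·(-2) = -2/3.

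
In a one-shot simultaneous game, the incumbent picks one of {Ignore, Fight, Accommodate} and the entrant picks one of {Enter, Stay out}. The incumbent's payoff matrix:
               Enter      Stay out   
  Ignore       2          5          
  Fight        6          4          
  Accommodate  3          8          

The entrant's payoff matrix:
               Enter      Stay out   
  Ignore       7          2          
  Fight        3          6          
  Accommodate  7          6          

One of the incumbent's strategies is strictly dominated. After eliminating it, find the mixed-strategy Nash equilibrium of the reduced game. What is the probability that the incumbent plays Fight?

The incumbent's strategy Ignore is strictly dominated by Accommodate: 3 > 2 and 8 > 5. Eliminate Ignore.
For the entrant to be willing to mix, the entrant must be indifferent between Enter and Stay out, which pins down the incumbent's mix.
  the entrant's payoff to Enter: p·3 + (1−p)·7 = -4p + 7
  the entrant's payoff to Stay out: p·6 + (1−p)·6 = 6
  -4p + 7 = 6  ⇒  -4p = -1  ⇒  p = 1/4.

p = 1/4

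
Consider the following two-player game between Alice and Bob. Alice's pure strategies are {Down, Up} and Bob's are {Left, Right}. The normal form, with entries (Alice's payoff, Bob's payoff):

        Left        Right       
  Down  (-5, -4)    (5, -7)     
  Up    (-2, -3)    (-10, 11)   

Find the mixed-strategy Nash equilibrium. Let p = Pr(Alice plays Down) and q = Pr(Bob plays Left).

p = 14/17, q = 5/6

For Bob to be willing to mix, Bob must be indifferent between Left and Right, which pins down Alice's mix.
  Bob's payoff from Left: p·(-4) + (1−p)·(-3) = -p - 3
  Bob's payoff from Right: p·(-7) + (1−p)·11 = -18p + 11
  -p - 3 = -18p + 11  ⇒  17p = 14  ⇒  p = 14/17.
Set Alice's expected payoff from Down equal to that from Up:
  Alice's expected payoff from Down: q·(-5) + (1−q)·5 = -10q + 5
  Alice's expected payoff from Up: q·(-2) + (1−q)·(-10) = 8q - 10
  -10q + 5 = 8q - 10  ⇒  -18q = -15  ⇒  q = 5/6.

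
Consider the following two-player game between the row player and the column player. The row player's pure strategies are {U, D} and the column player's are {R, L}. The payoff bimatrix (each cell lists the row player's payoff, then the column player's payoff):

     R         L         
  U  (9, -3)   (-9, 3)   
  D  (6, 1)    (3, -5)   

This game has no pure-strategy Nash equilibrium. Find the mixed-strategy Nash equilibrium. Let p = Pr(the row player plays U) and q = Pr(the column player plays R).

p = 1/2, q = 4/5

Set the column player's expected payoff from R equal to that from L:
  the column player's payoff to R: p·(-3) + (1−p)·1 = -4p + 1
  the column player's payoff to L: p·3 + (1−p)·(-5) = 8p - 5
  -4p + 1 = 8p - 5  ⇒  -12p = -6  ⇒  p = 1/2.
In a mixed equilibrium the row player is indifferent between U and D; this condition fixes q.
  the row player's expected payoff from U: q·9 + (1−q)·(-9) = 18q - 9
  the row player's expected payoff from D: q·6 + (1−q)·3 = 3q + 3
  18q - 9 = 3q + 3  ⇒  15q = 12  ⇒  q = 4/5.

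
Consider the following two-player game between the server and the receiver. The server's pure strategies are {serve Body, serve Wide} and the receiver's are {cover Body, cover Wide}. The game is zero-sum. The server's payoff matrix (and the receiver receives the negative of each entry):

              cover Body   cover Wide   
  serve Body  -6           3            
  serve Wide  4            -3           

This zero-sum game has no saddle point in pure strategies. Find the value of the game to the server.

v = -3/8

In a mixed equilibrium the server is indifferent between serve Body and serve Wide; this condition fixes q.
  the server's payoff from serve Body: q·(-6) + (1−q)·3 = -9q + 3
  the server's payoff from serve Wide: q·4 + (1−q)·(-3) = 7q - 3
  -9q + 3 = 7q - 3  ⇒  -16q = -6  ⇒  q = 3/8.
The value is the server's expected payoff against this mix (using serve Body): (3/8)·(-6) + (5/8)·3 = -3/8.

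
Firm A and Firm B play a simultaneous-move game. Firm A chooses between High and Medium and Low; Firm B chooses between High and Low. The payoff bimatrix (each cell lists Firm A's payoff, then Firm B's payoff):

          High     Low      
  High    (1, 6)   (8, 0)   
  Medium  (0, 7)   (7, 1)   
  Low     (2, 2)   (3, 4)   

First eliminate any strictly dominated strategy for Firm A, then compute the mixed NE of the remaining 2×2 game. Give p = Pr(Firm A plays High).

p = 1/4

Firm A's strategy Medium is strictly dominated by High: 1 > 0 and 8 > 7. Eliminate Medium.
In a mixed equilibrium Firm B is indifferent between High and Low; this condition fixes p.
  Firm B's payoff to High: p·6 + (1−p)·2 = 4p + 2
  Firm B's payoff to Low: p·0 + (1−p)·4 = -4p + 4
  4p + 2 = -4p + 4  ⇒  8p = 2  ⇒  p = 1/4.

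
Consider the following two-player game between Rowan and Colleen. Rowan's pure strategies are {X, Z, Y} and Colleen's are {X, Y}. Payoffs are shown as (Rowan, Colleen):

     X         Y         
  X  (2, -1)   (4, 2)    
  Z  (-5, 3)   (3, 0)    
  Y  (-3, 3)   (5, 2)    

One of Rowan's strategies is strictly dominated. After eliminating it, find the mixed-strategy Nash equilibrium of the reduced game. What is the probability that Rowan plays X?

Rowan's strategy Z is strictly dominated by Y: -3 > -5 and 5 > 3. Eliminate Z.
Colleen's indifference between X and Y determines Rowan's mixing probability p:
  Colleen's expected payoff from X: p·(-1) + (1−p)·3 = -4p + 3
  Colleen's expected payoff from Y: p·2 + (1−p)·2 = 2
  -4p + 3 = 2  ⇒  -4p = -1  ⇒  p = 1/4.

p = 1/4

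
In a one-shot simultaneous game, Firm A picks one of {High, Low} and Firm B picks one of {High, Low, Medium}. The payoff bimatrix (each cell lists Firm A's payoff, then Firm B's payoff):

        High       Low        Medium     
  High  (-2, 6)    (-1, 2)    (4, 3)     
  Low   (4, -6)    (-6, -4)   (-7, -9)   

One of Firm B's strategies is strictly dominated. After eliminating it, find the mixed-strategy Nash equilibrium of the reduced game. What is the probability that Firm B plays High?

q = 5/11

Firm B's strategy Medium is strictly dominated by High: 6 > 3 and -6 > -9. Eliminate Medium.
Set Firm A's expected payoff from High equal to that from Low:
  Firm A's payoff from High: q·(-2) + (1−q)·(-1) = -q - 1
  Firm A's payoff from Low: q·4 + (1−q)·(-6) = 10q - 6
  -q - 1 = 10q - 6  ⇒  -11q = -5  ⇒  q = 5/11.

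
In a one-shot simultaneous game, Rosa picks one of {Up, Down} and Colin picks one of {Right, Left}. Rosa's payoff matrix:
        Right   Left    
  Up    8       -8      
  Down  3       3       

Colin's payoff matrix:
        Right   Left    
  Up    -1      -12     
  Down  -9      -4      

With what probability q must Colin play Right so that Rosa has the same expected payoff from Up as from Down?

Rosa's indifference between Up and Down determines Colin's mixing probability q:
  Rosa's expected payoff from Up: q·8 + (1−q)·(-8) = 16q - 8
  Rosa's expected payoff from Down: q·3 + (1−q)·3 = 3
  16q - 8 = 3  ⇒  16q = 11  ⇒  q = 11/16.

q = 11/16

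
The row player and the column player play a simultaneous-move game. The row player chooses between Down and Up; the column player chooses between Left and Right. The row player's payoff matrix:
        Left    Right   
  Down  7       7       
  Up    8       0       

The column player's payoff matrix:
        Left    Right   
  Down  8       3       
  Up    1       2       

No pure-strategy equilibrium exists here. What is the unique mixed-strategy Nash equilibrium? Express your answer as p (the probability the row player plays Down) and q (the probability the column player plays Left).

Set the column player's expected payoff from Left equal to that from Right:
  the column player's payoff from Left: p·8 + (1−p)·1 = 7p + 1
  the column player's payoff from Right: p·3 + (1−p)·2 = p + 2
  7p + 1 = p + 2  ⇒  6p = 1  ⇒  p = 1/6.
In a mixed equilibrium the row player is indifferent between Down and Up; this condition fixes q.
  the row player's payoff from Down: q·7 + (1−q)·7 = 7
  the row player's payoff from Up: q·8 + (1−q)·0 = 8q
  7 = 8q  ⇒  -8q = -7  ⇒  q = 7/8.

p = 1/6, q = 7/8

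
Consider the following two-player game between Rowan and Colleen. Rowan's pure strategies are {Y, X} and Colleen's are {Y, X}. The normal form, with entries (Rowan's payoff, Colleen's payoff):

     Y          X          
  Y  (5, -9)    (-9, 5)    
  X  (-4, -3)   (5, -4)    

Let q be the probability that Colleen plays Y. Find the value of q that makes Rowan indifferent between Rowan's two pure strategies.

q = 14/23

Colleen's mix must leave Rowan indifferent between Y and X.
  Rowan's payoff to Y: q·5 + (1−q)·(-9) = 14q - 9
  Rowan's payoff to X: q·(-4) + (1−q)·5 = -9q + 5
  14q - 9 = -9q + 5  ⇒  23q = 14  ⇒  q = 14/23.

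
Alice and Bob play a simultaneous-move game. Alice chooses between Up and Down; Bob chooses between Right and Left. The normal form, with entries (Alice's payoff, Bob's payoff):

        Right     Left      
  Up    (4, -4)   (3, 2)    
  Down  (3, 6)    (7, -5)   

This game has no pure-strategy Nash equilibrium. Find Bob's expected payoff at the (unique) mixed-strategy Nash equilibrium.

In a mixed equilibrium Bob is indifferent between Right and Left; this condition fixes p.
  Bob's payoff to Right: p·(-4) + (1−p)·6 = -10p + 6
  Bob's payoff to Left: p·2 + (1−p)·(-5) = 7p - 5
  -10p + 6 = 7p - 5  ⇒  -17p = -11  ⇒  p = 11/17.
At equilibrium Bob is indifferent across columns, so Bob's payoff equals the payoff from Right: (11/17)·(-4) + (6/17)·6 = -8/17.

-8/17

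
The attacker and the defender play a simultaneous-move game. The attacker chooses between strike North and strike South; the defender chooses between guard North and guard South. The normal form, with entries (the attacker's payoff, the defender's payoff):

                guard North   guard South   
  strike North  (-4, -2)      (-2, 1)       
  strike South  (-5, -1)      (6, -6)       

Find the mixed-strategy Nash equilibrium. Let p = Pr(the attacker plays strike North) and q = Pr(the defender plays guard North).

In a mixed equilibrium the defender is indifferent between guard North and guard South; this condition fixes p.
  the defender's expected payoff from guard North: p·(-2) + (1−p)·(-1) = -p - 1
  the defender's expected payoff from guard South: p·1 + (1−p)·(-6) = 7p - 6
  -p - 1 = 7p - 6  ⇒  -8p = -5  ⇒  p = 5/8.
Set the attacker's expected payoff from strike North equal to that from strike South:
  the attacker's payoff to strike North: q·(-4) + (1−q)·(-2) = -2q - 2
  the attacker's payoff to strike South: q·(-5) + (1−q)·6 = -11q + 6
  -2q - 2 = -11q + 6  ⇒  9q = 8  ⇒  q = 8/9.

p = 5/8, q = 8/9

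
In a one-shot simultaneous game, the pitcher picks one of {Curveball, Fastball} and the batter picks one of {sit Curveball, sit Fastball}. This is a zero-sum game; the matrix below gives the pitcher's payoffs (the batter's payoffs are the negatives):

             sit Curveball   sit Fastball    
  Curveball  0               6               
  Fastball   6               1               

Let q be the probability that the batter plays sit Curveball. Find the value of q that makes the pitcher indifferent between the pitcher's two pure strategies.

q = 5/11

The pitcher's indifference between Curveball and Fastball determines the batter's mixing probability q:
  the pitcher's payoff from Curveball: q·0 + (1−q)·6 = -6q + 6
  the pitcher's payoff from Fastball: q·6 + (1−q)·1 = 5q + 1
  -6q + 6 = 5q + 1  ⇒  -11q = -5  ⇒  q = 5/11.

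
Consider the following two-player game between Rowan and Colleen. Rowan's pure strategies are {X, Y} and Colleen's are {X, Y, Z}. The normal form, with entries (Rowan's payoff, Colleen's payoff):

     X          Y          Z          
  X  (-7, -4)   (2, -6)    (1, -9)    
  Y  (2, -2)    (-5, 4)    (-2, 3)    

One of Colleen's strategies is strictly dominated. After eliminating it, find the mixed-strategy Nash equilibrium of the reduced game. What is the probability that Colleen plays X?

Colleen's strategy Z is strictly dominated by Y: -6 > -9 and 4 > 3. Eliminate Z.
Colleen's mix must leave Rowan indifferent between X and Y.
  Rowan's payoff to X: q·(-7) + (1−q)·2 = -9q + 2
  Rowan's payoff to Y: q·2 + (1−q)·(-5) = 7q - 5
  -9q + 2 = 7q - 5  ⇒  -16q = -7  ⇒  q = 7/16.

q = 7/16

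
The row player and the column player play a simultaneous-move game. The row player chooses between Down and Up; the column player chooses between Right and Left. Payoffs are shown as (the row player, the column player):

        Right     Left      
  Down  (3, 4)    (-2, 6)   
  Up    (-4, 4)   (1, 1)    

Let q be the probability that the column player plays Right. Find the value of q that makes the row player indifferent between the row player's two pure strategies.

q = 3/10

Set the row player's expected payoff from Down equal to that from Up:
  the row player's payoff to Down: q·3 + (1−q)·(-2) = 5q - 2
  the row player's payoff to Up: q·(-4) + (1−q)·1 = -5q + 1
  5q - 2 = -5q + 1  ⇒  10q = 3  ⇒  q = 3/10.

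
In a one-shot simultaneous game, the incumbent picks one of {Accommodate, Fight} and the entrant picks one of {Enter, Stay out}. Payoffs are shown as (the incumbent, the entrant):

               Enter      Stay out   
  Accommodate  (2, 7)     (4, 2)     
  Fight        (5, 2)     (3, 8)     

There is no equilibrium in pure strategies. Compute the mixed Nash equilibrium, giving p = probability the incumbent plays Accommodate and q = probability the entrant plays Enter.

The incumbent's mix must leave the entrant indifferent between Enter and Stay out.
  the entrant's payoff from Enter: p·7 + (1−p)·2 = 5p + 2
  the entrant's payoff from Stay out: p·2 + (1−p)·8 = -6p + 8
  5p + 2 = -6p + 8  ⇒  11p = 6  ⇒  p = 6/11.
The incumbent's indifference between Accommodate and Fight determines the entrant's mixing probability q:
  the incumbent's payoff to Accommodate: q·2 + (1−q)·4 = -2q + 4
  the incumbent's payoff to Fight: q·5 + (1−q)·3 = 2q + 3
  -2q + 4 = 2q + 3  ⇒  -4q = -1  ⇒  q = 1/4.

p = 6/11, q = 1/4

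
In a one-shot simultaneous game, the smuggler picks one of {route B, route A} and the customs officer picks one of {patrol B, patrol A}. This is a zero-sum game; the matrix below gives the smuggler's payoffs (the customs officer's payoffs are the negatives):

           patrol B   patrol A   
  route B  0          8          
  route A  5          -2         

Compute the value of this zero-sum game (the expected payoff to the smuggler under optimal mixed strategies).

In a mixed equilibrium the smuggler is indifferent between route B and route A; this condition fixes q.
  the smuggler's expected payoff from route B: q·0 + (1−q)·8 = -8q + 8
  the smuggler's expected payoff from route A: q·5 + (1−q)·(-2) = 7q - 2
  -8q + 8 = 7q - 2  ⇒  -15q = -10  ⇒  q = 2/3.
The value is the smuggler's expected payoff against this mix (using route B): (2/3)·0 + (1/3)·8 = 8/3.

v = 8/3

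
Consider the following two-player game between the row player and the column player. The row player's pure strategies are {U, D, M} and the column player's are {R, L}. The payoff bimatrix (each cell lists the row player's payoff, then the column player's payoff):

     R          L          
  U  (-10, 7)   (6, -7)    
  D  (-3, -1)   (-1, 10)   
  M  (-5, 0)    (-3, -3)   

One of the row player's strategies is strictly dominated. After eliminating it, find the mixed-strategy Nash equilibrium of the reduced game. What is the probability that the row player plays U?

p = 11/25

The row player's strategy M is strictly dominated by D: -3 > -5 and -1 > -3. Eliminate M.
For the column player to be willing to mix, the column player must be indifferent between R and L, which pins down the row player's mix.
  the column player's payoff to R: p·7 + (1−p)·(-1) = 8p - 1
  the column player's payoff to L: p·(-7) + (1−p)·10 = -17p + 10
  8p - 1 = -17p + 10  ⇒  25p = 11  ⇒  p = 11/25.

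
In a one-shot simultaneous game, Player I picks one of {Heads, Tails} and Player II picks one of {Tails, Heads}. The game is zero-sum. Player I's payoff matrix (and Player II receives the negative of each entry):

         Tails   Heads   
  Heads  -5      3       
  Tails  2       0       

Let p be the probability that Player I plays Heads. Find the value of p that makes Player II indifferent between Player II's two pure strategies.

p = 1/5

In a mixed equilibrium Player II is indifferent between Tails and Heads; this condition fixes p.
  Player II's expected payoff from Tails: p·5 + (1−p)·(-2) = 7p - 2
  Player II's expected payoff from Heads: p·(-3) + (1−p)·0 = -3p
  7p - 2 = -3p  ⇒  10p = 2  ⇒  p = 1/5.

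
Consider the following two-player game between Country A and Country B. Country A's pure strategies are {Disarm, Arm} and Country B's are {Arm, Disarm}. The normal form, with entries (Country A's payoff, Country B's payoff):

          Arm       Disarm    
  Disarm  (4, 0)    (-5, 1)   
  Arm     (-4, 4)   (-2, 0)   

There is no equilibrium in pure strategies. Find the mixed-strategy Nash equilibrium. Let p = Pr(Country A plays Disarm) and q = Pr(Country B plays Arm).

Country A's mix must leave Country B indifferent between Arm and Disarm.
  Country B's payoff to Arm: p·0 + (1−p)·4 = -4p + 4
  Country B's payoff to Disarm: p·1 + (1−p)·0 = p
  -4p + 4 = p  ⇒  -5p = -4  ⇒  p = 4/5.
For Country A to be willing to mix, Country A must be indifferent between Disarm and Arm, which pins down Country B's mix.
  Country A's payoff to Disarm: q·4 + (1−q)·(-5) = 9q - 5
  Country A's payoff to Arm: q·(-4) + (1−q)·(-2) = -2q - 2
  9q - 5 = -2q - 2  ⇒  11q = 3  ⇒  q = 3/11.

p = 4/5, q = 3/11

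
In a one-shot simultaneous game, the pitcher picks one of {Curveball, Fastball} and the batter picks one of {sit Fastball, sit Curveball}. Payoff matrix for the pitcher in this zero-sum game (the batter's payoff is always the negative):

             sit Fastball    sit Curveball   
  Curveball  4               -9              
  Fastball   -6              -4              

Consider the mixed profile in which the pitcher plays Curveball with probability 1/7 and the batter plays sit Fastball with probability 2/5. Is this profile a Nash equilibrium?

Given the pitcher's mix p = 1/7, the batter's payoff from sit Fastball is 32/7 but from sit Curveball is 33/7. The batter strictly prefers sit Curveball, so the batter would not mix.
So the proposed profile is not a Nash equilibrium.

No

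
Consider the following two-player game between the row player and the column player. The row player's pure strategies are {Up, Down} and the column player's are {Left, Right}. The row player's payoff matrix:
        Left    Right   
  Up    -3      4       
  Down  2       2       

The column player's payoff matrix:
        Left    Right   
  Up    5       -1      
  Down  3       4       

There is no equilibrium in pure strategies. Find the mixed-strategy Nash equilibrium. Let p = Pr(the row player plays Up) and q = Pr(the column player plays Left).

p = 1/7, q = 2/7

Set the column player's expected payoff from Left equal to that from Right:
  the column player's payoff to Left: p·5 + (1−p)·3 = 2p + 3
  the column player's payoff to Right: p·(-1) + (1−p)·4 = -5p + 4
  2p + 3 = -5p + 4  ⇒  7p = 1  ⇒  p = 1/7.
The column player's mix must leave the row player indifferent between Up and Down.
  the row player's payoff to Up: q·(-3) + (1−q)·4 = -7q + 4
  the row player's payoff to Down: q·2 + (1−q)·2 = 2
  -7q + 4 = 2  ⇒  -7q = -2  ⇒  q = 2/7.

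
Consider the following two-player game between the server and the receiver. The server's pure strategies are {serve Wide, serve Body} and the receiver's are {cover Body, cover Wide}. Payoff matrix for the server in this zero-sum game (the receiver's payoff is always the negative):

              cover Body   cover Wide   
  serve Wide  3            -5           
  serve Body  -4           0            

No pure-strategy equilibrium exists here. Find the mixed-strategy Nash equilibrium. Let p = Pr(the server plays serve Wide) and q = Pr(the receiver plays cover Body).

p = 1/3, q = 5/12

In a mixed equilibrium the receiver is indifferent between cover Body and cover Wide; this condition fixes p.
  the receiver's payoff from cover Body: p·(-3) + (1−p)·4 = -7p + 4
  the receiver's payoff from cover Wide: p·5 + (1−p)·0 = 5p
  -7p + 4 = 5p  ⇒  -12p = -4  ⇒  p = 1/3.
For the server to be willing to mix, the server must be indifferent between serve Wide and serve Body, which pins down the receiver's mix.
  the server's payoff to serve Wide: q·3 + (1−q)·(-5) = 8q - 5
  the server's payoff to serve Body: q·(-4) + (1−q)·0 = -4q
  8q - 5 = -4q  ⇒  12q = 5  ⇒  q = 5/12.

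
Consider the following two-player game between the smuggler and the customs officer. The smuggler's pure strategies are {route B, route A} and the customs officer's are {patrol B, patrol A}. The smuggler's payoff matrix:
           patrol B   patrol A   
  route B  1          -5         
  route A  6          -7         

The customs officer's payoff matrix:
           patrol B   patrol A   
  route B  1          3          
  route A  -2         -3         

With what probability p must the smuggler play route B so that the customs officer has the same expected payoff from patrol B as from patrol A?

p = 1/3

For the customs officer to be willing to mix, the customs officer must be indifferent between patrol B and patrol A, which pins down the smuggler's mix.
  the customs officer's payoff to patrol B: p·1 + (1−p)·(-2) = 3p - 2
  the customs officer's payoff to patrol A: p·3 + (1−p)·(-3) = 6p - 3
  3p - 2 = 6p - 3  ⇒  -3p = -1  ⇒  p = 1/3.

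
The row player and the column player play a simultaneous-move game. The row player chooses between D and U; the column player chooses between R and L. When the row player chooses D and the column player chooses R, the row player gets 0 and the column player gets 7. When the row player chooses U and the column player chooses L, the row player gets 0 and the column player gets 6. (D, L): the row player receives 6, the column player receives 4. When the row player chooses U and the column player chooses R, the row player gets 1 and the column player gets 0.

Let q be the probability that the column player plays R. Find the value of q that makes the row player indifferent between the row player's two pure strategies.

Set the row player's expected payoff from D equal to that from U:
  the row player's payoff to D: q·0 + (1−q)·6 = -6q + 6
  the row player's payoff to U: q·1 + (1−q)·0 = q
  -6q + 6 = q  ⇒  -7q = -6  ⇒  q = 6/7.

q = 6/7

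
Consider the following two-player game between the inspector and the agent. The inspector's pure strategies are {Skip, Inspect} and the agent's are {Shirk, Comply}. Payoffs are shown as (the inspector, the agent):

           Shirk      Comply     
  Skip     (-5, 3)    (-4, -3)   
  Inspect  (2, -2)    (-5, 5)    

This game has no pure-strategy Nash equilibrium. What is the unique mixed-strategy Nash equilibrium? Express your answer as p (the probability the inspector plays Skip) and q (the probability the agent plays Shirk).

The inspector's mix must leave the agent indifferent between Shirk and Comply.
  the agent's expected payoff from Shirk: p·3 + (1−p)·(-2) = 5p - 2
  the agent's expected payoff from Comply: p·(-3) + (1−p)·5 = -8p + 5
  5p - 2 = -8p + 5  ⇒  13p = 7  ⇒  p = 7/13.
For the inspector to be willing to mix, the inspector must be indifferent between Skip and Inspect, which pins down the agent's mix.
  the inspector's payoff to Skip: q·(-5) + (1−q)·(-4) = -q - 4
  the inspector's payoff to Inspect: q·2 + (1−q)·(-5) = 7q - 5
  -q - 4 = 7q - 5  ⇒  -8q = -1  ⇒  q = 1/8.

p = 7/13, q = 1/8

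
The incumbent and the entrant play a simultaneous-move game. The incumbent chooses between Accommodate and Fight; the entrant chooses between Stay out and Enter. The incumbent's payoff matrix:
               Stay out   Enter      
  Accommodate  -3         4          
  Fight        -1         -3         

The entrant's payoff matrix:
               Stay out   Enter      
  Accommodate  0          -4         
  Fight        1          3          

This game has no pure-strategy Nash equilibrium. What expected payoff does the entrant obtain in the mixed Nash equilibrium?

2/3

In a mixed equilibrium the entrant is indifferent between Stay out and Enter; this condition fixes p.
  the entrant's payoff to Stay out: p·0 + (1−p)·1 = -p + 1
  the entrant's payoff to Enter: p·(-4) + (1−p)·3 = -7p + 3
  -p + 1 = -7p + 3  ⇒  6p = 2  ⇒  p = 1/3.
At equilibrium the entrant is indifferent across columns, so the entrant's payoff equals the payoff from Stay out: (1/3)·0 + (2/3)·1 = 2/3.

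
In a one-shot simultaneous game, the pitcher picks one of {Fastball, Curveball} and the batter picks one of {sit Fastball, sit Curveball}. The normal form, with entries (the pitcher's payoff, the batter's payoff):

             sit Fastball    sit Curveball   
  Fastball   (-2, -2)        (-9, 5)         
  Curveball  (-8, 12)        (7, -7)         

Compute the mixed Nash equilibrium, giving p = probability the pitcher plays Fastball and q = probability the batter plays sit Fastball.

The batter's indifference between sit Fastball and sit Curveball determines the pitcher's mixing probability p:
  the batter's payoff to sit Fastball: p·(-2) + (1−p)·12 = -14p + 12
  the batter's payoff to sit Curveball: p·5 + (1−p)·(-7) = 12p - 7
  -14p + 12 = 12p - 7  ⇒  -26p = -19  ⇒  p = 19/26.
In a mixed equilibrium the pitcher is indifferent between Fastball and Curveball; this condition fixes q.
  the pitcher's expected payoff from Fastball: q·(-2) + (1−q)·(-9) = 7q - 9
  the pitcher's expected payoff from Curveball: q·(-8) + (1−q)·7 = -15q + 7
  7q - 9 = -15q + 7  ⇒  22q = 16  ⇒  q = 8/11.

p = 19/26, q = 8/11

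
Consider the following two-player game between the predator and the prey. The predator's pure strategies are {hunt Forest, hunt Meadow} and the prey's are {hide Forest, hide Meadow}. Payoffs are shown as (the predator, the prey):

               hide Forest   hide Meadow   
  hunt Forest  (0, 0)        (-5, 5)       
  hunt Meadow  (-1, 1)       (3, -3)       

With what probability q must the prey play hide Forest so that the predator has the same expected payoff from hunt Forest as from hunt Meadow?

In a mixed equilibrium the predator is indifferent between hunt Forest and hunt Meadow; this condition fixes q.
  the predator's payoff to hunt Forest: q·0 + (1−q)·(-5) = 5q - 5
  the predator's payoff to hunt Meadow: q·(-1) + (1−q)·3 = -4q + 3
  5q - 5 = -4q + 3  ⇒  9q = 8  ⇒  q = 8/9.

q = 8/9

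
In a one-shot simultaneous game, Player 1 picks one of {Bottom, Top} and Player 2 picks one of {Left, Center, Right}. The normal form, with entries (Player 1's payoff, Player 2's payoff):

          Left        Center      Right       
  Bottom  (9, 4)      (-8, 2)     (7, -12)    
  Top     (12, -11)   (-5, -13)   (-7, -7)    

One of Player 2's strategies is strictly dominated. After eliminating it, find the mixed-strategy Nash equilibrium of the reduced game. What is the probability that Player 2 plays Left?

q = 14/17

Player 2's strategy Center is strictly dominated by Left: 4 > 2 and -11 > -13. Eliminate Center.
Set Player 1's expected payoff from Bottom equal to that from Top:
  Player 1's payoff from Bottom: q·9 + (1−q)·7 = 2q + 7
  Player 1's payoff from Top: q·12 + (1−q)·(-7) = 19q - 7
  2q + 7 = 19q - 7  ⇒  -17q = -14  ⇒  q = 14/17.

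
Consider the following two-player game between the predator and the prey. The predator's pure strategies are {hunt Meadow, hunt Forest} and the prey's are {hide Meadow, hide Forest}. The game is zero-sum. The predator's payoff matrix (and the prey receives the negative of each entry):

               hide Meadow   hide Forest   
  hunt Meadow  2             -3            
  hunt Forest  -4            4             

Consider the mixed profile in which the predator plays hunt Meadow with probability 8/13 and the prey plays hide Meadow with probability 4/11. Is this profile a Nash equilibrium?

No

Given the prey's mix q = 4/11, the predator's payoff from hunt Meadow is -13/11 but from hunt Forest is 12/11. The predator strictly prefers hunt Forest, so the predator would not mix.
So the proposed profile is not a Nash equilibrium.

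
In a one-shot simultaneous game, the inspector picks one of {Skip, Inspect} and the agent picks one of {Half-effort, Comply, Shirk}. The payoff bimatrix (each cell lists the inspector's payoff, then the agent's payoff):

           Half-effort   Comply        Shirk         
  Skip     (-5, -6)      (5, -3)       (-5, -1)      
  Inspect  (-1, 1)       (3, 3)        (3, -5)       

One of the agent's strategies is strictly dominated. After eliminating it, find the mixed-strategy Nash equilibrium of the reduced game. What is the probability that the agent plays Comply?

The agent's strategy Half-effort is strictly dominated by Comply: -3 > -6 and 3 > 1. Eliminate Half-effort.
Set the inspector's expected payoff from Skip equal to that from Inspect:
  the inspector's expected payoff from Skip: q·5 + (1−q)·(-5) = 10q - 5
  the inspector's expected payoff from Inspect: q·3 + (1−q)·3 = 3
  10q - 5 = 3  ⇒  10q = 8  ⇒  q = 4/5.

q = 4/5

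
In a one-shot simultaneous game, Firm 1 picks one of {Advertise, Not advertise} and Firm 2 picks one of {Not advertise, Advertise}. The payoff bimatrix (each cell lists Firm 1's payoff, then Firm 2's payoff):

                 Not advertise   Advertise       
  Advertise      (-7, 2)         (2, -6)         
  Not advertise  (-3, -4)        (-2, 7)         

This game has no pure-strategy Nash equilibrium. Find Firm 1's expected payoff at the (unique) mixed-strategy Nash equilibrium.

-5/2

Firm 1's indifference between Advertise and Not advertise determines Firm 2's mixing probability q:
  Firm 1's payoff from Advertise: q·(-7) + (1−q)·2 = -9q + 2
  Firm 1's payoff from Not advertise: q·(-3) + (1−q)·(-2) = -q - 2
  -9q + 2 = -q - 2  ⇒  -8q = -4  ⇒  q = 1/2.
At equilibrium Firm 1 is indifferent across rows, so Firm 1's payoff equals the payoff from Advertise: (1/2)·(-7) + (1/2)·2 = -5/2.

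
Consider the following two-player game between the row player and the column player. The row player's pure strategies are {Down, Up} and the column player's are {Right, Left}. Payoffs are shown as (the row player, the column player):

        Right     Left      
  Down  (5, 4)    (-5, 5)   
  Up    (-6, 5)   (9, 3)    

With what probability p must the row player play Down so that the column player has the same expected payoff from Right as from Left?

p = 2/3

Set the column player's expected payoff from Right equal to that from Left:
  the column player's payoff to Right: p·4 + (1−p)·5 = -p + 5
  the column player's payoff to Left: p·5 + (1−p)·3 = 2p + 3
  -p + 5 = 2p + 3  ⇒  -3p = -2  ⇒  p = 2/3.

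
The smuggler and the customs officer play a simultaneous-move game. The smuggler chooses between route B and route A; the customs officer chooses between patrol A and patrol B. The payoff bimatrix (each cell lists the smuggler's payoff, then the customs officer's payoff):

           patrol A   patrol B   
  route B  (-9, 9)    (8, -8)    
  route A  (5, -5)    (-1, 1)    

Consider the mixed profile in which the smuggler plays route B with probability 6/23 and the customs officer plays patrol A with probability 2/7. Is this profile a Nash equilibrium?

Given the customs officer's mix q = 2/7, the smuggler's payoff from route B is 22/7 but from route A is 5/7. The smuggler strictly prefers route B, so the smuggler would not mix.
So the proposed profile is not a Nash equilibrium.

No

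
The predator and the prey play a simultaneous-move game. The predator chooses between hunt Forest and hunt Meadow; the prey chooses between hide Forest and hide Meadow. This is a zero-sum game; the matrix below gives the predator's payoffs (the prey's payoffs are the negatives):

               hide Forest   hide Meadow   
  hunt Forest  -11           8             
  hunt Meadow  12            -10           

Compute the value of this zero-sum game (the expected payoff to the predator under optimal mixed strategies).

In a mixed equilibrium the predator is indifferent between hunt Forest and hunt Meadow; this condition fixes q.
  the predator's expected payoff from hunt Forest: q·(-11) + (1−q)·8 = -19q + 8
  the predator's expected payoff from hunt Meadow: q·12 + (1−q)·(-10) = 22q - 10
  -19q + 8 = 22q - 10  ⇒  -41q = -18  ⇒  q = 18/41.
The value is the predator's expected payoff against this mix (using hunt Forest): (18/41)·(-11) + (23/41)·8 = -14/41.

v = -14/41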